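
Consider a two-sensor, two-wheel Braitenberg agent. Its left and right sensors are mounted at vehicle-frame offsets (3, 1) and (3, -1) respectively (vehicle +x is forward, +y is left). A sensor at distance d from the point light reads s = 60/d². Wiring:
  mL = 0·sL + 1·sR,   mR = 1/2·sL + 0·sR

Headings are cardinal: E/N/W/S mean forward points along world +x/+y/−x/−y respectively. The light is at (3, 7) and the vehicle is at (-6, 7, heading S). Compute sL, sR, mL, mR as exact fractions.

left sensor world pos  = (-5, 4); dL² = 73
right sensor world pos = (-7, 4); dR² = 109
sL = 60/73 = 60/73
sR = 60/109 = 60/109
mL = 0·sL + 1·sR = 60/109
mR = 1/2·sL + 0·sR = 30/73

60/73 60/109 60/109 30/73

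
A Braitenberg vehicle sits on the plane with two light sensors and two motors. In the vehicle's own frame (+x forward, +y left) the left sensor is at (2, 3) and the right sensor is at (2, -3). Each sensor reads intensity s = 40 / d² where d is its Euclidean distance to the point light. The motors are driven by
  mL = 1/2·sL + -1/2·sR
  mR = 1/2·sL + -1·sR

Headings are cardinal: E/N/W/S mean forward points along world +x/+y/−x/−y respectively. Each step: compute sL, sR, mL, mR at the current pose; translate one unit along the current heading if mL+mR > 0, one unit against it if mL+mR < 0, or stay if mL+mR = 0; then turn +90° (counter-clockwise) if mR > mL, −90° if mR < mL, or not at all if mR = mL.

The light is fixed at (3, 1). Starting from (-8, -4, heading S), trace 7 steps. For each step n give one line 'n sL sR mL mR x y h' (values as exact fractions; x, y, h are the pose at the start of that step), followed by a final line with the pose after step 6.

n=0: pose=(-8,-4,S); sL=40/113, sR=8/49; mL=528/5537, mR=76/5537; mL+mR=604/5537 → advance +1; mR−mL=-4/49 → turn -1·90°
n=1: pose=(-8,-5,W); sL=4/25, sR=20/89; mL=-72/2225, mR=-322/2225; mL+mR=-394/2225 → advance -1; mR−mL=-10/89 → turn -1·90°
n=2: pose=(-7,-5,N); sL=8/37, sR=8/13; mL=-96/481, mR=-244/481; mL+mR=-340/481 → advance -1; mR−mL=-4/13 → turn -1·90°
n=3: pose=(-7,-6,E); sL=1/2, sR=10/41; mL=21/164, mR=1/164; mL+mR=11/82 → advance +1; mR−mL=-5/41 → turn -1·90°
n=4: pose=(-6,-6,S); sL=40/117, sR=8/45; mL=16/195, mR=-4/585; mL+mR=44/585 → advance +1; mR−mL=-4/45 → turn -1·90°
n=5: pose=(-6,-7,W); sL=20/121, sR=20/73; mL=-480/8833, mR=-1690/8833; mL+mR=-2170/8833 → advance -1; mR−mL=-10/73 → turn -1·90°
n=6: pose=(-5,-7,N); sL=40/157, sR=40/61; mL=-1920/9577, mR=-5060/9577; mL+mR=-6980/9577 → advance -1; mR−mL=-20/61 → turn -1·90°

0 40/113 8/49 528/5537 76/5537 -8 -4 S
1 4/25 20/89 -72/2225 -322/2225 -8 -5 W
2 8/37 8/13 -96/481 -244/481 -7 -5 N
3 1/2 10/41 21/164 1/164 -7 -6 E
4 40/117 8/45 16/195 -4/585 -6 -6 S
5 20/121 20/73 -480/8833 -1690/8833 -6 -7 W
6 40/157 40/61 -1920/9577 -5060/9577 -5 -7 N
final -5 -8 E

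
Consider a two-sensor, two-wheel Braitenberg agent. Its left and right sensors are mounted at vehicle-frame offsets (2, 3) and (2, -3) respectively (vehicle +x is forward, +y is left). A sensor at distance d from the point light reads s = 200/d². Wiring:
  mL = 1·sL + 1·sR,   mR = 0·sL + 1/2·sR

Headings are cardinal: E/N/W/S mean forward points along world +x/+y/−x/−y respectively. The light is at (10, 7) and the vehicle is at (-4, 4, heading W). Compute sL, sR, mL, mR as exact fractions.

50/73 25/32 3425/2336 25/64

left sensor world pos  = (-6, 1); dL² = 292
right sensor world pos = (-6, 7); dR² = 256
sL = 200/292 = 50/73
sR = 200/256 = 25/32
mL = 1·sL + 1·sR = 3425/2336
mR = 0·sL + 1/2·sR = 25/64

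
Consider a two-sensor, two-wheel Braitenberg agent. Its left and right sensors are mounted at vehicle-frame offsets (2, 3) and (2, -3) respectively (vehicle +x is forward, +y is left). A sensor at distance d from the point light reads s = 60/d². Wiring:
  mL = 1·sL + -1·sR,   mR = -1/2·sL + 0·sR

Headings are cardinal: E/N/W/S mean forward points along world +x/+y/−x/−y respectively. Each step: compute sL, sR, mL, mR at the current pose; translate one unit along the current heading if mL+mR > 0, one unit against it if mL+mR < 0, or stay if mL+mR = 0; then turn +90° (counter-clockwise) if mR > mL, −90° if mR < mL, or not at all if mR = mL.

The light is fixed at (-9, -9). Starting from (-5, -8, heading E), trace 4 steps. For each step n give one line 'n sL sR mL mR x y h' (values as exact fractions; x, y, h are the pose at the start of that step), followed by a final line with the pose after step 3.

0 15/13 3/2 -9/26 -15/26 -5 -8 E
1 60/37 60 -2160/37 -30/37 -6 -8 S
2 6/5 30/13 -72/65 -3/5 -6 -7 E
3 60/17 60/41 1440/697 -30/17 -7 -7 N
final -7 -6 E

n=0: pose=(-5,-8,E); sL=15/13, sR=3/2; mL=-9/26, mR=-15/26; mL+mR=-12/13 → advance -1; mR−mL=-3/13 → turn -1·90°
n=1: pose=(-6,-8,S); sL=60/37, sR=60; mL=-2160/37, mR=-30/37; mL+mR=-2190/37 → advance -1; mR−mL=2130/37 → turn +1·90°
n=2: pose=(-6,-7,E); sL=6/5, sR=30/13; mL=-72/65, mR=-3/5; mL+mR=-111/65 → advance -1; mR−mL=33/65 → turn +1·90°
n=3: pose=(-7,-7,N); sL=60/17, sR=60/41; mL=1440/697, mR=-30/17; mL+mR=210/697 → advance +1; mR−mL=-2670/697 → turn -1·90°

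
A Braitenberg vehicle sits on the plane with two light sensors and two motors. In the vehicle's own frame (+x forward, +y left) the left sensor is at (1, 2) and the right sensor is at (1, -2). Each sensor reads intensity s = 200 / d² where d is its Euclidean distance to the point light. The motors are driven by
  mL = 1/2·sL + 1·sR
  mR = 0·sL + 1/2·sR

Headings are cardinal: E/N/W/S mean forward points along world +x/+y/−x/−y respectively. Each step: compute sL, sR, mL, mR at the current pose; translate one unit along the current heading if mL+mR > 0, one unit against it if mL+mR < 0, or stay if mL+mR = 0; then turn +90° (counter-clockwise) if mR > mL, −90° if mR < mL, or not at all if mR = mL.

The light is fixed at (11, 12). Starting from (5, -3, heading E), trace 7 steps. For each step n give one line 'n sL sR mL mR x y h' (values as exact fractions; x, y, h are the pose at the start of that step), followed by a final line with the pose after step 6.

n=0: pose=(5,-3,E); sL=100/97, sR=100/157; mL=17550/15229, mR=50/157; mL+mR=22400/15229 → advance +1; mR−mL=-12700/15229 → turn -1·90°
n=1: pose=(6,-3,S); sL=40/53, sR=40/61; mL=3340/3233, mR=20/61; mL+mR=4400/3233 → advance +1; mR−mL=-2280/3233 → turn -1·90°
n=2: pose=(6,-4,W); sL=5/9, sR=25/29; mL=595/522, mR=25/58; mL+mR=410/261 → advance +1; mR−mL=-185/261 → turn -1·90°
n=3: pose=(5,-4,N); sL=200/289, sR=200/241; mL=81900/69649, mR=100/241; mL+mR=110800/69649 → advance +1; mR−mL=-53000/69649 → turn -1·90°
n=4: pose=(5,-3,E); sL=100/97, sR=100/157; mL=17550/15229, mR=50/157; mL+mR=22400/15229 → advance +1; mR−mL=-12700/15229 → turn -1·90°
n=5: pose=(6,-3,S); sL=40/53, sR=40/61; mL=3340/3233, mR=20/61; mL+mR=4400/3233 → advance +1; mR−mL=-2280/3233 → turn -1·90°
n=6: pose=(6,-4,W); sL=5/9, sR=25/29; mL=595/522, mR=25/58; mL+mR=410/261 → advance +1; mR−mL=-185/261 → turn -1·90°

0 100/97 100/157 17550/15229 50/157 5 -3 E
1 40/53 40/61 3340/3233 20/61 6 -3 S
2 5/9 25/29 595/522 25/58 6 -4 W
3 200/289 200/241 81900/69649 100/241 5 -4 N
4 100/97 100/157 17550/15229 50/157 5 -3 E
5 40/53 40/61 3340/3233 20/61 6 -3 S
6 5/9 25/29 595/522 25/58 6 -4 W
final 5 -4 N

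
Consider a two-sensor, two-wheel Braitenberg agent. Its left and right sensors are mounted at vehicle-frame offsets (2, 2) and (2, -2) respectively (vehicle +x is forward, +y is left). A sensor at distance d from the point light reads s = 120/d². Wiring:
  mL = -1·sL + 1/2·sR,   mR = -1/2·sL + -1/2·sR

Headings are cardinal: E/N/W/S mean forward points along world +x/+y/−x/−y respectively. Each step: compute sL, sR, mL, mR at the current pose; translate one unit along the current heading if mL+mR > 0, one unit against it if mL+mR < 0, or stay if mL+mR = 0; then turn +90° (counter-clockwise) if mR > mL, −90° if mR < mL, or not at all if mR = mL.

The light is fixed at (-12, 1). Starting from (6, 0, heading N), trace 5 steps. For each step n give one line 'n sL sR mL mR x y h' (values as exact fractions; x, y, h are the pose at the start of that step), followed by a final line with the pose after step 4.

0 120/257 120/401 -32700/103057 -39480/103057 6 0 N
1 3/10 15/52 -81/520 -153/520 6 -1 E
2 120/377 120/241 -6300/90857 -37080/90857 5 -1 S
3 20/39 60/113 -1090/4407 -2300/4407 5 0 W
4 120/257 120/401 -32700/103057 -39480/103057 6 0 N
final 6 -1 E

n=0: pose=(6,0,N); sL=120/257, sR=120/401; mL=-32700/103057, mR=-39480/103057; mL+mR=-180/257 → advance -1; mR−mL=-6780/103057 → turn -1·90°
n=1: pose=(6,-1,E); sL=3/10, sR=15/52; mL=-81/520, mR=-153/520; mL+mR=-9/20 → advance -1; mR−mL=-9/65 → turn -1·90°
n=2: pose=(5,-1,S); sL=120/377, sR=120/241; mL=-6300/90857, mR=-37080/90857; mL+mR=-180/377 → advance -1; mR−mL=-30780/90857 → turn -1·90°
n=3: pose=(5,0,W); sL=20/39, sR=60/113; mL=-1090/4407, mR=-2300/4407; mL+mR=-10/13 → advance -1; mR−mL=-1210/4407 → turn -1·90°
n=4: pose=(6,0,N); sL=120/257, sR=120/401; mL=-32700/103057, mR=-39480/103057; mL+mR=-180/257 → advance -1; mR−mL=-6780/103057 → turn -1·90°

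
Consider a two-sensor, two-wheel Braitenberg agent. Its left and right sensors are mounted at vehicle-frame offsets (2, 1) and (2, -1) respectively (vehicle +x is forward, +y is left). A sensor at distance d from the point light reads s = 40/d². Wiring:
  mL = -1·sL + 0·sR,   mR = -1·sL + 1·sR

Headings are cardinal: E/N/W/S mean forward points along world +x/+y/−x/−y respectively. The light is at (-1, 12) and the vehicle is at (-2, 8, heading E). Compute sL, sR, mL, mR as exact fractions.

left sensor world pos  = (0, 9); dL² = 10
right sensor world pos = (0, 7); dR² = 26
sL = 40/10 = 4
sR = 40/26 = 20/13
mL = -1·sL + 0·sR = -4
mR = -1·sL + 1·sR = -32/13

4 20/13 -4 -32/13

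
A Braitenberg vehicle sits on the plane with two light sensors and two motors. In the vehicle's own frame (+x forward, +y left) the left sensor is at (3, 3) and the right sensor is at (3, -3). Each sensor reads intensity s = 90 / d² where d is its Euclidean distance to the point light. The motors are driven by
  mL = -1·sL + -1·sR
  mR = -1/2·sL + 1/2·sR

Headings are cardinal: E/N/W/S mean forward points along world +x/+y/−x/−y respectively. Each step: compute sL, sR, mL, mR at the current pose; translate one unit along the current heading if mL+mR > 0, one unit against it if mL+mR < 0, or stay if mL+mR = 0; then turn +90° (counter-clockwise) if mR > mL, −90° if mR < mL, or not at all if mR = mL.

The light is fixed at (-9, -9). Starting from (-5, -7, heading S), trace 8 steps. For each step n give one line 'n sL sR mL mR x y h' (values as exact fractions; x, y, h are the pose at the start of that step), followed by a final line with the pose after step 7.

0 9/5 45 -234/5 108/5 -5 -7 S
1 18/17 90/49 -2412/833 324/833 -5 -6 E
2 5/2 5/4 -15/4 -5/8 -6 -6 N
3 90 18/5 -468/5 -216/5 -6 -7 W
4 9/5 45 -234/5 108/5 -5 -7 S
5 18/17 90/49 -2412/833 324/833 -5 -6 E
6 5/2 5/4 -15/4 -5/8 -6 -6 N
7 90 18/5 -468/5 -216/5 -6 -7 W
final -5 -7 S

n=0: pose=(-5,-7,S); sL=9/5, sR=45; mL=-234/5, mR=108/5; mL+mR=-126/5 → advance -1; mR−mL=342/5 → turn +1·90°
n=1: pose=(-5,-6,E); sL=18/17, sR=90/49; mL=-2412/833, mR=324/833; mL+mR=-2088/833 → advance -1; mR−mL=2736/833 → turn +1·90°
n=2: pose=(-6,-6,N); sL=5/2, sR=5/4; mL=-15/4, mR=-5/8; mL+mR=-35/8 → advance -1; mR−mL=25/8 → turn +1·90°
n=3: pose=(-6,-7,W); sL=90, sR=18/5; mL=-468/5, mR=-216/5; mL+mR=-684/5 → advance -1; mR−mL=252/5 → turn +1·90°
n=4: pose=(-5,-7,S); sL=9/5, sR=45; mL=-234/5, mR=108/5; mL+mR=-126/5 → advance -1; mR−mL=342/5 → turn +1·90°
n=5: pose=(-5,-6,E); sL=18/17, sR=90/49; mL=-2412/833, mR=324/833; mL+mR=-2088/833 → advance -1; mR−mL=2736/833 → turn +1·90°
n=6: pose=(-6,-6,N); sL=5/2, sR=5/4; mL=-15/4, mR=-5/8; mL+mR=-35/8 → advance -1; mR−mL=25/8 → turn +1·90°
n=7: pose=(-6,-7,W); sL=90, sR=18/5; mL=-468/5, mR=-216/5; mL+mR=-684/5 → advance -1; mR−mL=252/5 → turn +1·90°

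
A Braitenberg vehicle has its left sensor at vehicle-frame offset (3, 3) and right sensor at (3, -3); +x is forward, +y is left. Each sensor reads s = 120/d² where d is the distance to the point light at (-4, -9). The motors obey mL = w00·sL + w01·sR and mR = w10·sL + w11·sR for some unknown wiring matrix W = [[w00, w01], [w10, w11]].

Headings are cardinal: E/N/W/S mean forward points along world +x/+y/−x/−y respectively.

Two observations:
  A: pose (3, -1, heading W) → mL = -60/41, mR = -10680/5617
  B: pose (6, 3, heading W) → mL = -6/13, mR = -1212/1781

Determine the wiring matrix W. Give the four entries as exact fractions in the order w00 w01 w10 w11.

obs A: pose=(3,-1,W) → sL=120/41, sR=120/137, mL=-60/41, mR=-10680/5617
obs B: pose=(6,3,W) → sL=12/13, sR=60/137, mL=-6/13, mR=-1212/1781
sensor matrix S = [[120/41, 120/137], [12/13, 60/137]]; det S = 34560/73021
solve [mL_A; mL_B] = S·[w00; w01] and [mR_A; mR_B] = S·[w10; w11]:
  w00 = -1/2, w01 = 0, w10 = -1/2, w11 = -1/2

-1/2 0 -1/2 -1/2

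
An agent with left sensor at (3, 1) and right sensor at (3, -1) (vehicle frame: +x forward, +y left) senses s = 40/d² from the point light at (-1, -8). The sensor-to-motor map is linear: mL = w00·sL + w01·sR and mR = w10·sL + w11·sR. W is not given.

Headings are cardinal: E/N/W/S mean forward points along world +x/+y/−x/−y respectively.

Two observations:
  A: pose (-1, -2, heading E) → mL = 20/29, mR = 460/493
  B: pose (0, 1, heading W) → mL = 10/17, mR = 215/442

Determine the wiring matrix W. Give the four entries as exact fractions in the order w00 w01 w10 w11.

obs A: pose=(-1,-2,E) → sL=20/29, sR=20/17, mL=20/29, mR=460/493
obs B: pose=(0,1,W) → sL=10/17, sR=5/13, mL=10/17, mR=215/442
sensor matrix S = [[20/29, 20/17], [10/17, 5/13]]; det S = -46500/108953
solve [mL_A; mL_B] = S·[w00; w01] and [mR_A; mR_B] = S·[w10; w11]:
  w00 = 1, w01 = 0, w10 = 1/2, w11 = 1/2

1 0 1/2 1/2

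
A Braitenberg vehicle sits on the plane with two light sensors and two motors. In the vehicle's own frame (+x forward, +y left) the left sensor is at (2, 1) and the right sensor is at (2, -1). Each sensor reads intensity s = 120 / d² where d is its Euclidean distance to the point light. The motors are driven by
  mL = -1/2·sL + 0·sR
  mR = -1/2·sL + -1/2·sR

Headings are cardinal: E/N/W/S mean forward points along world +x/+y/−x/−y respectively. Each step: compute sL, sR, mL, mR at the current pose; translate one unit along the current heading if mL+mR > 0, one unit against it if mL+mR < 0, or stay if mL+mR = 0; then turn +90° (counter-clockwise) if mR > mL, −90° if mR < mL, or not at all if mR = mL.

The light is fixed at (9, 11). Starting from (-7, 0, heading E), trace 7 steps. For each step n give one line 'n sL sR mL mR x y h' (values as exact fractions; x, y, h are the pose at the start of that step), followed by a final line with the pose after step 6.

n=0: pose=(-7,0,E); sL=15/37, sR=6/17; mL=-15/74, mR=-477/1258; mL+mR=-366/629 → advance -1; mR−mL=-3/17 → turn -1·90°
n=1: pose=(-8,0,S); sL=24/85, sR=120/493; mL=-12/85, mR=-648/2465; mL+mR=-996/2465 → advance -1; mR−mL=-60/493 → turn -1·90°
n=2: pose=(-8,1,W); sL=60/241, sR=60/221; mL=-30/241, mR=-13860/53261; mL+mR=-20490/53261 → advance -1; mR−mL=-30/221 → turn -1·90°
n=3: pose=(-7,1,N); sL=120/353, sR=120/289; mL=-60/353, mR=-38520/102017; mL+mR=-55860/102017 → advance -1; mR−mL=-60/289 → turn -1·90°
n=4: pose=(-7,0,E); sL=15/37, sR=6/17; mL=-15/74, mR=-477/1258; mL+mR=-366/629 → advance -1; mR−mL=-3/17 → turn -1·90°
n=5: pose=(-8,0,S); sL=24/85, sR=120/493; mL=-12/85, mR=-648/2465; mL+mR=-996/2465 → advance -1; mR−mL=-60/493 → turn -1·90°
n=6: pose=(-8,1,W); sL=60/241, sR=60/221; mL=-30/241, mR=-13860/53261; mL+mR=-20490/53261 → advance -1; mR−mL=-30/221 → turn -1·90°

0 15/37 6/17 -15/74 -477/1258 -7 0 E
1 24/85 120/493 -12/85 -648/2465 -8 0 S
2 60/241 60/221 -30/241 -13860/53261 -8 1 W
3 120/353 120/289 -60/353 -38520/102017 -7 1 N
4 15/37 6/17 -15/74 -477/1258 -7 0 E
5 24/85 120/493 -12/85 -648/2465 -8 0 S
6 60/241 60/221 -30/241 -13860/53261 -8 1 W
final -7 1 N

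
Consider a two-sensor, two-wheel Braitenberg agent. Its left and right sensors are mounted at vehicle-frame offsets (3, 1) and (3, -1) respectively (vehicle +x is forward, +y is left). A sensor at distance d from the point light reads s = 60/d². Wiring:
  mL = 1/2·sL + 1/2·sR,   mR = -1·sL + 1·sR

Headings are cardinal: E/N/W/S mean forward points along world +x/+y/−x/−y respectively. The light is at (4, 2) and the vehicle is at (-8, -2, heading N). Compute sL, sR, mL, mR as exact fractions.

6/17 30/61 438/1037 144/1037

left sensor world pos  = (-9, 1); dL² = 170
right sensor world pos = (-7, 1); dR² = 122
sL = 60/170 = 6/17
sR = 60/122 = 30/61
mL = 1/2·sL + 1/2·sR = 438/1037
mR = -1·sL + 1·sR = 144/1037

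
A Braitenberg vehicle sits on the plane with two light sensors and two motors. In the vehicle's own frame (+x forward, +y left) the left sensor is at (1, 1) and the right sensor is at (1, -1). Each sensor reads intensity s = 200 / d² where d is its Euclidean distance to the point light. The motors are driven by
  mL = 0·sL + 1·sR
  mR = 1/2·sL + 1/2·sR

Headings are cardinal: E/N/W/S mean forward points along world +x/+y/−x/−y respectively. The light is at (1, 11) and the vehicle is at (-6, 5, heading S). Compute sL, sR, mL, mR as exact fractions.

left sensor world pos  = (-5, 4); dL² = 85
right sensor world pos = (-7, 4); dR² = 113
sL = 200/85 = 40/17
sR = 200/113 = 200/113
mL = 0·sL + 1·sR = 200/113
mR = 1/2·sL + 1/2·sR = 3960/1921

40/17 200/113 200/113 3960/1921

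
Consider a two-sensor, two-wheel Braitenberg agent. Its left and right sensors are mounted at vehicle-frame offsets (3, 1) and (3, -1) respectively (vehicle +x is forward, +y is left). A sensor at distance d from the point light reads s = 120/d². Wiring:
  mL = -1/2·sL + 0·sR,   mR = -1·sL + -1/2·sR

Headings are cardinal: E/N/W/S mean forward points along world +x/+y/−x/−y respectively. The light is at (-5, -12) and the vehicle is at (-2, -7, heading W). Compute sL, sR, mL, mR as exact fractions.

left sensor world pos  = (-5, -8); dL² = 16
right sensor world pos = (-5, -6); dR² = 36
sL = 120/16 = 15/2
sR = 120/36 = 10/3
mL = -1/2·sL + 0·sR = -15/4
mR = -1·sL + -1/2·sR = -55/6

15/2 10/3 -15/4 -55/6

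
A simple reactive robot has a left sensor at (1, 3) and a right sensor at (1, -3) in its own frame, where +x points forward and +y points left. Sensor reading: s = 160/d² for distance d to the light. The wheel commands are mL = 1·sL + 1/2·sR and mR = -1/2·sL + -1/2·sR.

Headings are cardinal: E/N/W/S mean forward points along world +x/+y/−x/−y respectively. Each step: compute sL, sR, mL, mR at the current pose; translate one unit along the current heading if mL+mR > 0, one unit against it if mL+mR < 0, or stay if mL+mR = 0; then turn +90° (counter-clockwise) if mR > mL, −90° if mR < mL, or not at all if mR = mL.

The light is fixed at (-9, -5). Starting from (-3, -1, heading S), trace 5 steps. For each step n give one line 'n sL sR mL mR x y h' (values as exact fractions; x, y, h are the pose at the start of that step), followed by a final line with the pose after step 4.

0 16/9 80/9 56/9 -16/3 -3 -1 S
1 32/5 160/61 2352/305 -1376/305 -3 -2 W
2 8 2 9 -5 -4 -2 N
3 32/17 160/37 2544/629 -1952/629 -4 -1 E
4 16/9 80/9 56/9 -16/3 -3 -1 S
final -3 -2 W

n=0: pose=(-3,-1,S); sL=16/9, sR=80/9; mL=56/9, mR=-16/3; mL+mR=8/9 → advance +1; mR−mL=-104/9 → turn -1·90°
n=1: pose=(-3,-2,W); sL=32/5, sR=160/61; mL=2352/305, mR=-1376/305; mL+mR=16/5 → advance +1; mR−mL=-3728/305 → turn -1·90°
n=2: pose=(-4,-2,N); sL=8, sR=2; mL=9, mR=-5; mL+mR=4 → advance +1; mR−mL=-14 → turn -1·90°
n=3: pose=(-4,-1,E); sL=32/17, sR=160/37; mL=2544/629, mR=-1952/629; mL+mR=16/17 → advance +1; mR−mL=-4496/629 → turn -1·90°
n=4: pose=(-3,-1,S); sL=16/9, sR=80/9; mL=56/9, mR=-16/3; mL+mR=8/9 → advance +1; mR−mL=-104/9 → turn -1·90°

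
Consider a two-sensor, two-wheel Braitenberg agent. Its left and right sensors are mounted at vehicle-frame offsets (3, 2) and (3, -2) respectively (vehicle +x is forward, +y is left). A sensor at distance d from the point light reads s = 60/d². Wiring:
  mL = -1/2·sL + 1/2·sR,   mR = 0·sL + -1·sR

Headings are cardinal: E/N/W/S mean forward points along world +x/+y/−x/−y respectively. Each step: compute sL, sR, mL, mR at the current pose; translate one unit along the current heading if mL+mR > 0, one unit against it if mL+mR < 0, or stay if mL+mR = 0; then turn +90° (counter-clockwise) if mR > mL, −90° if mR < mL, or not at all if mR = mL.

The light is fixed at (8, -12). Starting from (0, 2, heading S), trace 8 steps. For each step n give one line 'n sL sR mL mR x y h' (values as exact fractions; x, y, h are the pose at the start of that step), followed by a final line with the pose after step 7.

0 60/157 60/221 -1920/34697 -60/221 0 2 S
1 6/29 6/41 -36/1189 -6/41 0 3 W
2 4/27 60/349 112/9423 -60/349 1 3 N
3 15/68 3/8 21/272 -3/8 1 2 E
4 60/157 60/221 -1920/34697 -60/221 0 2 S
5 6/29 6/41 -36/1189 -6/41 0 3 W
6 4/27 60/349 112/9423 -60/349 1 3 N
7 15/68 3/8 21/272 -3/8 1 2 E
final 0 2 S

n=0: pose=(0,2,S); sL=60/157, sR=60/221; mL=-1920/34697, mR=-60/221; mL+mR=-11340/34697 → advance -1; mR−mL=-7500/34697 → turn -1·90°
n=1: pose=(0,3,W); sL=6/29, sR=6/41; mL=-36/1189, mR=-6/41; mL+mR=-210/1189 → advance -1; mR−mL=-138/1189 → turn -1·90°
n=2: pose=(1,3,N); sL=4/27, sR=60/349; mL=112/9423, mR=-60/349; mL+mR=-1508/9423 → advance -1; mR−mL=-1732/9423 → turn -1·90°
n=3: pose=(1,2,E); sL=15/68, sR=3/8; mL=21/272, mR=-3/8; mL+mR=-81/272 → advance -1; mR−mL=-123/272 → turn -1·90°
n=4: pose=(0,2,S); sL=60/157, sR=60/221; mL=-1920/34697, mR=-60/221; mL+mR=-11340/34697 → advance -1; mR−mL=-7500/34697 → turn -1·90°
n=5: pose=(0,3,W); sL=6/29, sR=6/41; mL=-36/1189, mR=-6/41; mL+mR=-210/1189 → advance -1; mR−mL=-138/1189 → turn -1·90°
n=6: pose=(1,3,N); sL=4/27, sR=60/349; mL=112/9423, mR=-60/349; mL+mR=-1508/9423 → advance -1; mR−mL=-1732/9423 → turn -1·90°
n=7: pose=(1,2,E); sL=15/68, sR=3/8; mL=21/272, mR=-3/8; mL+mR=-81/272 → advance -1; mR−mL=-123/272 → turn -1·90°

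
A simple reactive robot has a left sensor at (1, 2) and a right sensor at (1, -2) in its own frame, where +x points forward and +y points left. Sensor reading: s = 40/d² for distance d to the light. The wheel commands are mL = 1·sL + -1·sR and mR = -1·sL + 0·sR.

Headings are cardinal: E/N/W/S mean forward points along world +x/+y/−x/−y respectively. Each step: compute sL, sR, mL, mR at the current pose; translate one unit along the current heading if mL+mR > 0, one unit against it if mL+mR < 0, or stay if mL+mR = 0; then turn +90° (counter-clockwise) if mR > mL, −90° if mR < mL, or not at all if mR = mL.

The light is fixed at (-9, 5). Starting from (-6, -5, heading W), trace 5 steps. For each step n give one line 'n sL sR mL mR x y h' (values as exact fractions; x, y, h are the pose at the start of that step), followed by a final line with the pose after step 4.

n=0: pose=(-6,-5,W); sL=10/37, sR=10/17; mL=-200/629, mR=-10/37; mL+mR=-10/17 → advance -1; mR−mL=30/629 → turn +1·90°
n=1: pose=(-5,-5,S); sL=40/157, sR=8/25; mL=-256/3925, mR=-40/157; mL+mR=-8/25 → advance -1; mR−mL=-744/3925 → turn -1·90°
n=2: pose=(-5,-4,W); sL=4/13, sR=20/29; mL=-144/377, mR=-4/13; mL+mR=-20/29 → advance -1; mR−mL=28/377 → turn +1·90°
n=3: pose=(-4,-4,S); sL=40/149, sR=40/109; mL=-1600/16241, mR=-40/149; mL+mR=-40/109 → advance -1; mR−mL=-2760/16241 → turn -1·90°
n=4: pose=(-4,-3,W); sL=10/29, sR=10/13; mL=-160/377, mR=-10/29; mL+mR=-10/13 → advance -1; mR−mL=30/377 → turn +1·90°

0 10/37 10/17 -200/629 -10/37 -6 -5 W
1 40/157 8/25 -256/3925 -40/157 -5 -5 S
2 4/13 20/29 -144/377 -4/13 -5 -4 W
3 40/149 40/109 -1600/16241 -40/149 -4 -4 S
4 10/29 10/13 -160/377 -10/29 -4 -3 W
final -3 -3 S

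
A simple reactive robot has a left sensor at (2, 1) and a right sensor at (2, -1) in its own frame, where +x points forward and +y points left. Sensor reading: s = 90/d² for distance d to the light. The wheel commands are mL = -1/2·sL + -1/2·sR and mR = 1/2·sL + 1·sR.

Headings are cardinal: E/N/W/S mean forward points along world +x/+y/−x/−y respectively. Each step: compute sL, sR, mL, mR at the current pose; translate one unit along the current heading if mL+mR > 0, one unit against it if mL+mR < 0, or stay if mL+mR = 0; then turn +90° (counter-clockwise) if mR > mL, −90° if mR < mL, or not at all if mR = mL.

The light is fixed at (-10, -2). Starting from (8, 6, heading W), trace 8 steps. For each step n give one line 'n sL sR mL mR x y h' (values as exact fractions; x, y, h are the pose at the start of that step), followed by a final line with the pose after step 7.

n=0: pose=(8,6,W); sL=18/61, sR=90/337; mL=-5778/20557, mR=8523/20557; mL+mR=45/337 → advance +1; mR−mL=14301/20557 → turn +1·90°
n=1: pose=(7,6,S); sL=1/4, sR=45/146; mL=-163/584, mR=253/584; mL+mR=45/292 → advance +1; mR−mL=52/73 → turn +1·90°
n=2: pose=(7,5,E); sL=18/85, sR=90/397; mL=-7398/33745, mR=11223/33745; mL+mR=45/397 → advance +1; mR−mL=18621/33745 → turn +1·90°
n=3: pose=(8,5,N); sL=9/37, sR=45/221; mL=-1827/8177, mR=5319/16354; mL+mR=45/442 → advance +1; mR−mL=8973/16354 → turn +1·90°
n=4: pose=(8,6,W); sL=18/61, sR=90/337; mL=-5778/20557, mR=8523/20557; mL+mR=45/337 → advance +1; mR−mL=14301/20557 → turn +1·90°
n=5: pose=(7,6,S); sL=1/4, sR=45/146; mL=-163/584, mR=253/584; mL+mR=45/292 → advance +1; mR−mL=52/73 → turn +1·90°
n=6: pose=(7,5,E); sL=18/85, sR=90/397; mL=-7398/33745, mR=11223/33745; mL+mR=45/397 → advance +1; mR−mL=18621/33745 → turn +1·90°
n=7: pose=(8,5,N); sL=9/37, sR=45/221; mL=-1827/8177, mR=5319/16354; mL+mR=45/442 → advance +1; mR−mL=8973/16354 → turn +1·90°

0 18/61 90/337 -5778/20557 8523/20557 8 6 W
1 1/4 45/146 -163/584 253/584 7 6 S
2 18/85 90/397 -7398/33745 11223/33745 7 5 E
3 9/37 45/221 -1827/8177 5319/16354 8 5 N
4 18/61 90/337 -5778/20557 8523/20557 8 6 W
5 1/4 45/146 -163/584 253/584 7 6 S
6 18/85 90/397 -7398/33745 11223/33745 7 5 E
7 9/37 45/221 -1827/8177 5319/16354 8 5 N
final 8 6 W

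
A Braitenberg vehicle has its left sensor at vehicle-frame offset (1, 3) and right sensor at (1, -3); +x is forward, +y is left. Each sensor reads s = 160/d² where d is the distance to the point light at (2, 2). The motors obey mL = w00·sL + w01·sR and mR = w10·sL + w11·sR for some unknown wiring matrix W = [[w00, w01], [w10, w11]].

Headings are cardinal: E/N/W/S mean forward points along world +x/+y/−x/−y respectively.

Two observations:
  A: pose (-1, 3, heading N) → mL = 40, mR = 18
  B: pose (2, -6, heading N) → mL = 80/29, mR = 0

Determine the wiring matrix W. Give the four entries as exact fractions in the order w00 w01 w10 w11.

0 1 -1/2 1/2

obs A: pose=(-1,3,N) → sL=4, sR=40, mL=40, mR=18
obs B: pose=(2,-6,N) → sL=80/29, sR=80/29, mL=80/29, mR=0
sensor matrix S = [[4, 40], [80/29, 80/29]]; det S = -2880/29
solve [mL_A; mL_B] = S·[w00; w01] and [mR_A; mR_B] = S·[w10; w11]:
  w00 = 0, w01 = 1, w10 = -1/2, w11 = 1/2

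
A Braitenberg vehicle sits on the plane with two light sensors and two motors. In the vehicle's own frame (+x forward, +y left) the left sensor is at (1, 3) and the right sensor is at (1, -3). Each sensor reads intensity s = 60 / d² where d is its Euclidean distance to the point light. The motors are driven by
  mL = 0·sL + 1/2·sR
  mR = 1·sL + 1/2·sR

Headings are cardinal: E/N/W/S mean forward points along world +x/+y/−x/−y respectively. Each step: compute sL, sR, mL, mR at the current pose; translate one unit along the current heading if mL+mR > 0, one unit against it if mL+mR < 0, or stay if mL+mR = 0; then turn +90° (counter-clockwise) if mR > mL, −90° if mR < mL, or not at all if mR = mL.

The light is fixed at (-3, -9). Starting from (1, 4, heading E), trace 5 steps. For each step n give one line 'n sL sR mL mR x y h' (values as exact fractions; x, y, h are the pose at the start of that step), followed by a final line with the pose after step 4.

n=0: pose=(1,4,E); sL=60/281, sR=12/25; mL=6/25, mR=3186/7025; mL+mR=4872/7025 → advance +1; mR−mL=60/281 → turn +1·90°
n=1: pose=(2,4,N); sL=3/10, sR=3/13; mL=3/26, mR=27/65; mL+mR=69/130 → advance +1; mR−mL=3/10 → turn +1·90°
n=2: pose=(2,5,W); sL=60/137, sR=12/61; mL=6/61, mR=4482/8357; mL+mR=5304/8357 → advance +1; mR−mL=60/137 → turn +1·90°
n=3: pose=(1,5,S); sL=30/109, sR=6/17; mL=3/17, mR=837/1853; mL+mR=1164/1853 → advance +1; mR−mL=30/109 → turn +1·90°
n=4: pose=(1,4,E); sL=60/281, sR=12/25; mL=6/25, mR=3186/7025; mL+mR=4872/7025 → advance +1; mR−mL=60/281 → turn +1·90°

0 60/281 12/25 6/25 3186/7025 1 4 E
1 3/10 3/13 3/26 27/65 2 4 N
2 60/137 12/61 6/61 4482/8357 2 5 W
3 30/109 6/17 3/17 837/1853 1 5 S
4 60/281 12/25 6/25 3186/7025 1 4 E
final 2 4 N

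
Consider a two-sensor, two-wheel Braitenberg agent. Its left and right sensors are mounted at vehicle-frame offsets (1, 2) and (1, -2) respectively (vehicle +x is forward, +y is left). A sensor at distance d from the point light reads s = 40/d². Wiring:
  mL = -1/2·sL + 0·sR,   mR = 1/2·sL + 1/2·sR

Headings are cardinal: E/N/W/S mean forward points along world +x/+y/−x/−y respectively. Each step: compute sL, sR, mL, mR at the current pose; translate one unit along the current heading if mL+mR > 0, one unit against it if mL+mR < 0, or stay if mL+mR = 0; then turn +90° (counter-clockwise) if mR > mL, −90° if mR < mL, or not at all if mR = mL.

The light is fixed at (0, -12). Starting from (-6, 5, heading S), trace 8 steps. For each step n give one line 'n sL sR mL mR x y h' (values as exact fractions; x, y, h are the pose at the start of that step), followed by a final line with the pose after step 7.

0 5/34 1/8 -5/68 37/272 -6 5 S
1 40/349 40/221 -20/349 11400/77129 -6 4 E
2 20/169 20/149 -10/169 3180/25181 -5 4 N
3 40/261 40/397 -20/261 13160/103617 -5 5 W
4 5/34 1/8 -5/68 37/272 -6 5 S
5 40/349 40/221 -20/349 11400/77129 -6 4 E
6 20/169 20/149 -10/169 3180/25181 -5 4 N
7 40/261 40/397 -20/261 13160/103617 -5 5 W
final -6 5 S

n=0: pose=(-6,5,S); sL=5/34, sR=1/8; mL=-5/68, mR=37/272; mL+mR=1/16 → advance +1; mR−mL=57/272 → turn +1·90°
n=1: pose=(-6,4,E); sL=40/349, sR=40/221; mL=-20/349, mR=11400/77129; mL+mR=20/221 → advance +1; mR−mL=15820/77129 → turn +1·90°
n=2: pose=(-5,4,N); sL=20/169, sR=20/149; mL=-10/169, mR=3180/25181; mL+mR=10/149 → advance +1; mR−mL=4670/25181 → turn +1·90°
n=3: pose=(-5,5,W); sL=40/261, sR=40/397; mL=-20/261, mR=13160/103617; mL+mR=20/397 → advance +1; mR−mL=21100/103617 → turn +1·90°
n=4: pose=(-6,5,S); sL=5/34, sR=1/8; mL=-5/68, mR=37/272; mL+mR=1/16 → advance +1; mR−mL=57/272 → turn +1·90°
n=5: pose=(-6,4,E); sL=40/349, sR=40/221; mL=-20/349, mR=11400/77129; mL+mR=20/221 → advance +1; mR−mL=15820/77129 → turn +1·90°
n=6: pose=(-5,4,N); sL=20/169, sR=20/149; mL=-10/169, mR=3180/25181; mL+mR=10/149 → advance +1; mR−mL=4670/25181 → turn +1·90°
n=7: pose=(-5,5,W); sL=40/261, sR=40/397; mL=-20/261, mR=13160/103617; mL+mR=20/397 → advance +1; mR−mL=21100/103617 → turn +1·90°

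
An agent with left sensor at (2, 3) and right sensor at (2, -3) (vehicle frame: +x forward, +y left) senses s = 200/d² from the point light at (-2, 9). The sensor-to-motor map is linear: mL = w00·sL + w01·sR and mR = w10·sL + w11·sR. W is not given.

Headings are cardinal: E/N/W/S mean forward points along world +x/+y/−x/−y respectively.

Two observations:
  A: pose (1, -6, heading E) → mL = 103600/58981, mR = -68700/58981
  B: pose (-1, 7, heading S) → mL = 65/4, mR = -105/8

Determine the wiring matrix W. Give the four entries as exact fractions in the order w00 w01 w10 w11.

1 1 -1/2 -1

obs A: pose=(1,-6,E) → sL=200/169, sR=200/349, mL=103600/58981, mR=-68700/58981
obs B: pose=(-1,7,S) → sL=25/4, sR=10, mL=65/4, mR=-105/8
sensor matrix S = [[200/169, 200/349], [25/4, 10]]; det S = 486750/58981
solve [mL_A; mL_B] = S·[w00; w01] and [mR_A; mR_B] = S·[w10; w11]:
  w00 = 1, w01 = 1, w10 = -1/2, w11 = -1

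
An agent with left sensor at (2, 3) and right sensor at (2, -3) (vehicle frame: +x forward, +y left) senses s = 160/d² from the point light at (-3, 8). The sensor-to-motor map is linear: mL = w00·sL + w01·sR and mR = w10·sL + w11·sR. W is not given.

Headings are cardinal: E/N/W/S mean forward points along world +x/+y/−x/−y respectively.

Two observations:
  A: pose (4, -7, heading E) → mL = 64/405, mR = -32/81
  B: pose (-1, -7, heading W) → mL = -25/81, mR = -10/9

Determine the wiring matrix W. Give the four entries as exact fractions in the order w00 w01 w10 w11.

1/2 -1/2 0 -1

obs A: pose=(4,-7,E) → sL=32/45, sR=32/81, mL=64/405, mR=-32/81
obs B: pose=(-1,-7,W) → sL=40/81, sR=10/9, mL=-25/81, mR=-10/9
sensor matrix S = [[32/45, 32/81], [40/81, 10/9]]; det S = 3904/6561
solve [mL_A; mL_B] = S·[w00; w01] and [mR_A; mR_B] = S·[w10; w11]:
  w00 = 1/2, w01 = -1/2, w10 = 0, w11 = -1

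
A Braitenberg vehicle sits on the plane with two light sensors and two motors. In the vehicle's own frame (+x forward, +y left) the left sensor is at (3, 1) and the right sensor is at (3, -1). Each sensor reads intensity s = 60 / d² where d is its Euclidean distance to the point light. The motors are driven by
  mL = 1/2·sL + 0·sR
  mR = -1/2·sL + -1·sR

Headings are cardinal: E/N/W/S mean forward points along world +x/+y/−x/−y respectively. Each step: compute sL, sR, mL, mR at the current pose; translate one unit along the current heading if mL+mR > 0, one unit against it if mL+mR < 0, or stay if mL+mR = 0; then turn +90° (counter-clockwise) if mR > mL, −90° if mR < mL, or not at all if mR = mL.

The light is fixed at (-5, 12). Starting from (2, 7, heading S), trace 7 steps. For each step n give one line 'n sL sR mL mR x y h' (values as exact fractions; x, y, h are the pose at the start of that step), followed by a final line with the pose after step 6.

0 15/32 3/5 15/64 -267/320 2 7 S
1 60/41 12/5 30/41 -642/205 2 8 W
2 6/5 30/41 3/5 -273/205 3 8 N
3 60/137 60/157 30/137 -12930/21509 3 7 E
4 15/32 3/5 15/64 -267/320 2 7 S
5 60/41 12/5 30/41 -642/205 2 8 W
6 6/5 30/41 3/5 -273/205 3 8 N
final 3 7 E

n=0: pose=(2,7,S); sL=15/32, sR=3/5; mL=15/64, mR=-267/320; mL+mR=-3/5 → advance -1; mR−mL=-171/160 → turn -1·90°
n=1: pose=(2,8,W); sL=60/41, sR=12/5; mL=30/41, mR=-642/205; mL+mR=-12/5 → advance -1; mR−mL=-792/205 → turn -1·90°
n=2: pose=(3,8,N); sL=6/5, sR=30/41; mL=3/5, mR=-273/205; mL+mR=-30/41 → advance -1; mR−mL=-396/205 → turn -1·90°
n=3: pose=(3,7,E); sL=60/137, sR=60/157; mL=30/137, mR=-12930/21509; mL+mR=-60/157 → advance -1; mR−mL=-17640/21509 → turn -1·90°
n=4: pose=(2,7,S); sL=15/32, sR=3/5; mL=15/64, mR=-267/320; mL+mR=-3/5 → advance -1; mR−mL=-171/160 → turn -1·90°
n=5: pose=(2,8,W); sL=60/41, sR=12/5; mL=30/41, mR=-642/205; mL+mR=-12/5 → advance -1; mR−mL=-792/205 → turn -1·90°
n=6: pose=(3,8,N); sL=6/5, sR=30/41; mL=3/5, mR=-273/205; mL+mR=-30/41 → advance -1; mR−mL=-396/205 → turn -1·90°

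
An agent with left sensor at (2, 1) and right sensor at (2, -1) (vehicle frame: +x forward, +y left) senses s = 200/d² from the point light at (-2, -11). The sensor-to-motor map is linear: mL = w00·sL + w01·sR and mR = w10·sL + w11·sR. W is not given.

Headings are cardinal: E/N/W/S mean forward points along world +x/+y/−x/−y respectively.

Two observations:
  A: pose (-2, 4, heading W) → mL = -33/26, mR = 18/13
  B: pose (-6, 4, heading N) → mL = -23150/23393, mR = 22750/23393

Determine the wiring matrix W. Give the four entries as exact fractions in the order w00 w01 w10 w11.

obs A: pose=(-2,4,W) → sL=1, sR=10/13, mL=-33/26, mR=18/13
obs B: pose=(-6,4,N) → sL=100/157, sR=100/149, mL=-23150/23393, mR=22750/23393
sensor matrix S = [[1, 10/13], [100/157, 100/149]]; det S = 55100/304109
solve [mL_A; mL_B] = S·[w00; w01] and [mR_A; mR_B] = S·[w10; w11]:
  w00 = -1/2, w01 = -1, w10 = 1, w11 = 1/2

-1/2 -1 1 1/2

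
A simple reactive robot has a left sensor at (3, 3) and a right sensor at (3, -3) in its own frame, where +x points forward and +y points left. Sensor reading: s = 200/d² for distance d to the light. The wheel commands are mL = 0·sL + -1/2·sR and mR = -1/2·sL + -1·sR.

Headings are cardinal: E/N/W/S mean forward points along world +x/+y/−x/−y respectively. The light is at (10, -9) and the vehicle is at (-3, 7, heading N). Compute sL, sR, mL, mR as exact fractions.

200/617 200/461 -100/461 -169500/284437

left sensor world pos  = (-6, 10); dL² = 617
right sensor world pos = (0, 10); dR² = 461
sL = 200/617 = 200/617
sR = 200/461 = 200/461
mL = 0·sL + -1/2·sR = -100/461
mR = -1/2·sL + -1·sR = -169500/284437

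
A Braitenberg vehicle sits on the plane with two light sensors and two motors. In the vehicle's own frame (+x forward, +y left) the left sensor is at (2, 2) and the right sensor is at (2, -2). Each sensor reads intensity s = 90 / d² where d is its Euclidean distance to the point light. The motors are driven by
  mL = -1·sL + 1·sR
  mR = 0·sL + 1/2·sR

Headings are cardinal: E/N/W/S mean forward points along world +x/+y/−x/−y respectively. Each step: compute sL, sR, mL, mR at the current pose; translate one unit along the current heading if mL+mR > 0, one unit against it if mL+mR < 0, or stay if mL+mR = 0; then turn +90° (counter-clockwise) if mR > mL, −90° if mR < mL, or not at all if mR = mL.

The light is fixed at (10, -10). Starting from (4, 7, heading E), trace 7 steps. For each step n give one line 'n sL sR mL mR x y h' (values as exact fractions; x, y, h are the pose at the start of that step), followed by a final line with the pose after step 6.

n=0: pose=(4,7,E); sL=90/377, sR=90/241; mL=12240/90857, mR=45/241; mL+mR=29205/90857 → advance +1; mR−mL=4725/90857 → turn +1·90°
n=1: pose=(5,7,N); sL=9/41, sR=9/37; mL=36/1517, mR=9/74; mL+mR=441/3034 → advance +1; mR−mL=297/3034 → turn +1·90°
n=2: pose=(5,8,W); sL=18/61, sR=90/449; mL=-2592/27389, mR=45/449; mL+mR=153/27389 → advance +1; mR−mL=5337/27389 → turn +1·90°
n=3: pose=(4,8,S); sL=45/136, sR=9/32; mL=-27/544, mR=9/64; mL+mR=99/1088 → advance +1; mR−mL=207/1088 → turn +1·90°
n=4: pose=(4,7,E); sL=90/377, sR=90/241; mL=12240/90857, mR=45/241; mL+mR=29205/90857 → advance +1; mR−mL=4725/90857 → turn +1·90°
n=5: pose=(5,7,N); sL=9/41, sR=9/37; mL=36/1517, mR=9/74; mL+mR=441/3034 → advance +1; mR−mL=297/3034 → turn +1·90°
n=6: pose=(5,8,W); sL=18/61, sR=90/449; mL=-2592/27389, mR=45/449; mL+mR=153/27389 → advance +1; mR−mL=5337/27389 → turn +1·90°

0 90/377 90/241 12240/90857 45/241 4 7 E
1 9/41 9/37 36/1517 9/74 5 7 N
2 18/61 90/449 -2592/27389 45/449 5 8 W
3 45/136 9/32 -27/544 9/64 4 8 S
4 90/377 90/241 12240/90857 45/241 4 7 E
5 9/41 9/37 36/1517 9/74 5 7 N
6 18/61 90/449 -2592/27389 45/449 5 8 W
final 4 8 S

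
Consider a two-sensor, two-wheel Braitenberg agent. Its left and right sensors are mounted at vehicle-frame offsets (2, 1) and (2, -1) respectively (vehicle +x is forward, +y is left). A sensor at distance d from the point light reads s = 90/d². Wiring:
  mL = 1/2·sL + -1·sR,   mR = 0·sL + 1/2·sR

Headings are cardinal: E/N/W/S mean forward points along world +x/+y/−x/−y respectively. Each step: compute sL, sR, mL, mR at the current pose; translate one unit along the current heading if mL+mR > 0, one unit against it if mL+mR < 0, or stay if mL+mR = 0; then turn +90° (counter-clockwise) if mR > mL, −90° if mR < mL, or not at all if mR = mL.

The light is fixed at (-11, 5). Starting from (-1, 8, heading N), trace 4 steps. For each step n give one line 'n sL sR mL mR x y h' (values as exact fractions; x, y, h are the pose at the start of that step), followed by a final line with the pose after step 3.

n=0: pose=(-1,8,N); sL=45/53, sR=45/73; mL=-1485/7738, mR=45/146; mL+mR=450/3869 → advance +1; mR−mL=1935/3869 → turn +1·90°
n=1: pose=(-1,9,W); sL=90/73, sR=90/89; mL=-2565/6497, mR=45/89; mL+mR=720/6497 → advance +1; mR−mL=5850/6497 → turn +1·90°
n=2: pose=(-2,9,S); sL=45/52, sR=45/34; mL=-1575/1768, mR=45/68; mL+mR=-405/1768 → advance -1; mR−mL=2745/1768 → turn +1·90°
n=3: pose=(-2,10,E); sL=90/157, sR=90/137; mL=-7965/21509, mR=45/137; mL+mR=-900/21509 → advance -1; mR−mL=15030/21509 → turn +1·90°

0 45/53 45/73 -1485/7738 45/146 -1 8 N
1 90/73 90/89 -2565/6497 45/89 -1 9 W
2 45/52 45/34 -1575/1768 45/68 -2 9 S
3 90/157 90/137 -7965/21509 45/137 -2 10 E
final -3 10 N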